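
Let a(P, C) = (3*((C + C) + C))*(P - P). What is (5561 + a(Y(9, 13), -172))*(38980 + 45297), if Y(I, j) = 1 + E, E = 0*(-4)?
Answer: 468664397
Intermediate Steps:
E = 0
Y(I, j) = 1 (Y(I, j) = 1 + 0 = 1)
a(P, C) = 0 (a(P, C) = (3*(2*C + C))*0 = (3*(3*C))*0 = (9*C)*0 = 0)
(5561 + a(Y(9, 13), -172))*(38980 + 45297) = (5561 + 0)*(38980 + 45297) = 5561*84277 = 468664397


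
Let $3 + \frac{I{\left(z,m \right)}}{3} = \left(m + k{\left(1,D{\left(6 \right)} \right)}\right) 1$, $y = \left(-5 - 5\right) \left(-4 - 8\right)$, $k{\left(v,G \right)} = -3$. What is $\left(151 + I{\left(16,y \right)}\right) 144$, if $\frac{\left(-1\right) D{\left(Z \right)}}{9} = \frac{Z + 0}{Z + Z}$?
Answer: $70992$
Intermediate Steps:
$D{\left(Z \right)} = - \frac{9}{2}$ ($D{\left(Z \right)} = - 9 \frac{Z + 0}{Z + Z} = - 9 \frac{Z}{2 Z} = - 9 Z \frac{1}{2 Z} = \left(-9\right) \frac{1}{2} = - \frac{9}{2}$)
$y = 120$ ($y = \left(-10\right) \left(-12\right) = 120$)
$I{\left(z,m \right)} = -18 + 3 m$ ($I{\left(z,m \right)} = -9 + 3 \left(m - 3\right) 1 = -9 + 3 \left(-3 + m\right) 1 = -9 + 3 \left(-3 + m\right) = -9 + \left(-9 + 3 m\right) = -18 + 3 m$)
$\left(151 + I{\left(16,y \right)}\right) 144 = \left(151 + \left(-18 + 3 \cdot 120\right)\right) 144 = \left(151 + \left(-18 + 360\right)\right) 144 = \left(151 + 342\right) 144 = 493 \cdot 144 = 70992$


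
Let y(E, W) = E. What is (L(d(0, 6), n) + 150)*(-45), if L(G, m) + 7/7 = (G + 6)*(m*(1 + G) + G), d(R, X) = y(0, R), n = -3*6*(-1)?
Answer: -11565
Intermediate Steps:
n = 18 (n = -18*(-1) = 18)
d(R, X) = 0
L(G, m) = -1 + (6 + G)*(G + m*(1 + G)) (L(G, m) = -1 + (G + 6)*(m*(1 + G) + G) = -1 + (6 + G)*(G + m*(1 + G)))
(L(d(0, 6), n) + 150)*(-45) = ((-1 + 0² + 6*0 + 6*18 + 18*0² + 7*0*18) + 150)*(-45) = ((-1 + 0 + 0 + 108 + 18*0 + 0) + 150)*(-45) = ((-1 + 0 + 0 + 108 + 0 + 0) + 150)*(-45) = (107 + 150)*(-45) = 257*(-45) = -11565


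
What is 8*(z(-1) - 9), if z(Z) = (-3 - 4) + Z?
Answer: -136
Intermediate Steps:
z(Z) = -7 + Z
8*(z(-1) - 9) = 8*((-7 - 1) - 9) = 8*(-8 - 9) = 8*(-17) = -136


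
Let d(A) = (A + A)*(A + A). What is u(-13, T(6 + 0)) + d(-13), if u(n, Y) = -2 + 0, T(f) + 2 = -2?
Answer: 674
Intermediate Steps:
T(f) = -4 (T(f) = -2 - 2 = -4)
d(A) = 4*A**2 (d(A) = (2*A)*(2*A) = 4*A**2)
u(n, Y) = -2
u(-13, T(6 + 0)) + d(-13) = -2 + 4*(-13)**2 = -2 + 4*169 = -2 + 676 = 674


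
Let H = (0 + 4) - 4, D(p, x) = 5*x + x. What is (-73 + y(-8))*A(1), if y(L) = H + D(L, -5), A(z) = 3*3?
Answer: -927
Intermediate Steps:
D(p, x) = 6*x
H = 0 (H = 4 - 4 = 0)
A(z) = 9
y(L) = -30 (y(L) = 0 + 6*(-5) = 0 - 30 = -30)
(-73 + y(-8))*A(1) = (-73 - 30)*9 = -103*9 = -927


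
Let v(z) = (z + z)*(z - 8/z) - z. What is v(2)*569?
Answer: -5690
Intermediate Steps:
v(z) = -z + 2*z*(z - 8/z) (v(z) = (2*z)*(z - 8/z) - z = 2*z*(z - 8/z) - z = -z + 2*z*(z - 8/z))
v(2)*569 = (-16 - 1*2 + 2*2²)*569 = (-16 - 2 + 2*4)*569 = (-16 - 2 + 8)*569 = -10*569 = -5690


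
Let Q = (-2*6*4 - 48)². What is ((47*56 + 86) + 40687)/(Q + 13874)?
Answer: 8681/4618 ≈ 1.8798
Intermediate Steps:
Q = 9216 (Q = (-12*4 - 48)² = (-48 - 48)² = (-96)² = 9216)
((47*56 + 86) + 40687)/(Q + 13874) = ((47*56 + 86) + 40687)/(9216 + 13874) = ((2632 + 86) + 40687)/23090 = (2718 + 40687)*(1/23090) = 43405*(1/23090) = 8681/4618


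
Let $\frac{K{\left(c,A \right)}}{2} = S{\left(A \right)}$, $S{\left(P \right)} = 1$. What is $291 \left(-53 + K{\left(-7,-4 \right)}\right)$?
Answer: $-14841$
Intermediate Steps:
$K{\left(c,A \right)} = 2$ ($K{\left(c,A \right)} = 2 \cdot 1 = 2$)
$291 \left(-53 + K{\left(-7,-4 \right)}\right) = 291 \left(-53 + 2\right) = 291 \left(-51\right) = -14841$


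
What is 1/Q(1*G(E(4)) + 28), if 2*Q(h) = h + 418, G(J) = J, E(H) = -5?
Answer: 2/441 ≈ 0.0045351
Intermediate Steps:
Q(h) = 209 + h/2 (Q(h) = (h + 418)/2 = (418 + h)/2 = 209 + h/2)
1/Q(1*G(E(4)) + 28) = 1/(209 + (1*(-5) + 28)/2) = 1/(209 + (-5 + 28)/2) = 1/(209 + (1/2)*23) = 1/(209 + 23/2) = 1/(441/2) = 2/441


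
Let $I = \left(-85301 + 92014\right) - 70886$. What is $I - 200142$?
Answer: $-264315$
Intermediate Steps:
$I = -64173$ ($I = 6713 - 70886 = -64173$)
$I - 200142 = -64173 - 200142 = -264315$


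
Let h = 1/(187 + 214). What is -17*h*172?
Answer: -2924/401 ≈ -7.2918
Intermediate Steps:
h = 1/401 ≈ 0.0024938
-17*h*172 = -17*1/401*172 = -17/401*172 = -2924/401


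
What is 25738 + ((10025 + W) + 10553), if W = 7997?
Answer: 54313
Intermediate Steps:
25738 + ((10025 + W) + 10553) = 25738 + ((10025 + 7997) + 10553) = 25738 + (18022 + 10553) = 25738 + 28575 = 54313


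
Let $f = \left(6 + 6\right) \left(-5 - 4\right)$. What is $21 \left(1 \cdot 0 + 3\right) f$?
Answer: $-6804$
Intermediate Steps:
$f = -108$ ($f = 12 \left(-9\right) = -108$)
$21 \left(1 \cdot 0 + 3\right) f = 21 \left(1 \cdot 0 + 3\right) \left(-108\right) = 21 \left(0 + 3\right) \left(-108\right) = 21 \cdot 3 \left(-108\right) = 63 \left(-108\right) = -6804$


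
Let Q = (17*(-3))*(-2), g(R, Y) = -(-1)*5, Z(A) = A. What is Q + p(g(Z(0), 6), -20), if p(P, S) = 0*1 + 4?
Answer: 106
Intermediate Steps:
g(R, Y) = 5 (g(R, Y) = -1*(-5) = 5)
Q = 102 (Q = -51*(-2) = 102)
p(P, S) = 4 (p(P, S) = 0 + 4 = 4)
Q + p(g(Z(0), 6), -20) = 102 + 4 = 106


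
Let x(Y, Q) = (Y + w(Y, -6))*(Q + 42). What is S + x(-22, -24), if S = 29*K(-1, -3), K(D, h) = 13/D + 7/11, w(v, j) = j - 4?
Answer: -10280/11 ≈ -934.54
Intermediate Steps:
w(v, j) = -4 + j
K(D, h) = 7/11 + 13/D (K(D, h) = 13/D + 7*(1/11) = 13/D + 7/11 = 7/11 + 13/D)
x(Y, Q) = (-10 + Y)*(42 + Q) (x(Y, Q) = (Y + (-4 - 6))*(Q + 42) = (Y - 10)*(42 + Q) = (-10 + Y)*(42 + Q))
S = -3944/11 (S = 29*(7/11 + 13/(-1)) = 29*(7/11 + 13*(-1)) = 29*(7/11 - 13) = 29*(-136/11) = -3944/11 ≈ -358.55)
S + x(-22, -24) = -3944/11 + (-420 - 10*(-24) + 42*(-22) - 24*(-22)) = -3944/11 + (-420 + 240 - 924 + 528) = -3944/11 - 576 = -10280/11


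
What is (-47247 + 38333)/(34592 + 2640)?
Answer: -4457/18616 ≈ -0.23942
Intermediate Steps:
(-47247 + 38333)/(34592 + 2640) = -8914/37232 = -8914*1/37232 = -4457/18616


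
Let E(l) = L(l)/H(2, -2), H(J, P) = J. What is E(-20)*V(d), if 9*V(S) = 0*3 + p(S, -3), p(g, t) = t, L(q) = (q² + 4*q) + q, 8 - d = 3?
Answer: -50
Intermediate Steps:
d = 5 (d = 8 - 1*3 = 8 - 3 = 5)
L(q) = q² + 5*q
E(l) = l*(5 + l)/2 (E(l) = (l*(5 + l))/2 = (l*(5 + l))*(½) = l*(5 + l)/2)
V(S) = -⅓ (V(S) = (0*3 - 3)/9 = (0 - 3)/9 = (⅑)*(-3) = -⅓)
E(-20)*V(d) = ((½)*(-20)*(5 - 20))*(-⅓) = ((½)*(-20)*(-15))*(-⅓) = 150*(-⅓) = -50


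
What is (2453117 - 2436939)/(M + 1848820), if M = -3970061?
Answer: -16178/2121241 ≈ -0.0076267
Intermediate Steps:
(2453117 - 2436939)/(M + 1848820) = (2453117 - 2436939)/(-3970061 + 1848820) = 16178/(-2121241) = 16178*(-1/2121241) = -16178/2121241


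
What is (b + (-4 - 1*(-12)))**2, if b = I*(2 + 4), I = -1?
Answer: 4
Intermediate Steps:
b = -6 (b = -(2 + 4) = -1*6 = -6)
(b + (-4 - 1*(-12)))**2 = (-6 + (-4 - 1*(-12)))**2 = (-6 + (-4 + 12))**2 = (-6 + 8)**2 = 2**2 = 4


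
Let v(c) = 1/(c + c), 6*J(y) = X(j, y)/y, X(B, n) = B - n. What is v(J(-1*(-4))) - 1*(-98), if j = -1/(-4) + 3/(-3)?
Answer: 1814/19 ≈ 95.474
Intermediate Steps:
j = -¾ (j = -1*(-¼) + 3*(-⅓) = ¼ - 1 = -¾ ≈ -0.75000)
J(y) = (-¾ - y)/(6*y) (J(y) = ((-¾ - y)/y)/6 = (-¾ - y)/(6*y))
v(c) = 1/(2*c)
v(J(-1*(-4))) - 1*(-98) = 1/(2*(((-3 - (-4)*(-4))/(24*((-1*(-4))))))) - 1*(-98) = 1/(2*(((1/24)*(-3 - 4*4)/4))) + 98 = 1/(2*(((1/24)*(¼)*(-3 - 16)))) + 98 = 1/(2*(((1/24)*(¼)*(-19)))) + 98 = 1/(2*(-19/96)) + 98 = (½)*(-96/19) + 98 = -48/19 + 98 = 1814/19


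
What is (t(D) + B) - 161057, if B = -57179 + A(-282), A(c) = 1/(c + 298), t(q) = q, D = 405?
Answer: -3485295/16 ≈ -2.1783e+5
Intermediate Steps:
A(c) = 1/(298 + c)
B = -914863/16 (B = -57179 + 1/(298 - 282) = -57179 + 1/16 = -914863/16 ≈ -57179.)
(t(D) + B) - 161057 = (405 - 914863/16) - 161057 = -908383/16 - 161057 = -3485295/16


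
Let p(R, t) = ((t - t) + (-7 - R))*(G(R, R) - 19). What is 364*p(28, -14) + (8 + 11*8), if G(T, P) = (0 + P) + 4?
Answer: -165524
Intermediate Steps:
G(T, P) = 4 + P (G(T, P) = P + 4 = 4 + P)
p(R, t) = (-15 + R)*(-7 - R) (p(R, t) = ((t - t) + (-7 - R))*((4 + R) - 19) = (0 + (-7 - R))*(-15 + R) = (-7 - R)*(-15 + R) = (-15 + R)*(-7 - R))
364*p(28, -14) + (8 + 11*8) = 364*(105 - 1*28**2 + 8*28) + (8 + 11*8) = 364*(105 - 1*784 + 224) + (8 + 88) = 364*(105 - 784 + 224) + 96 = 364*(-455) + 96 = -165620 + 96 = -165524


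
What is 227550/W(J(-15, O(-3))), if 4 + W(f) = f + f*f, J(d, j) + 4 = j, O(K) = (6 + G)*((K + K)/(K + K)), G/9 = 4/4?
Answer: 113775/64 ≈ 1777.7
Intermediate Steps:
G = 9 (G = 9*(4/4) = 9*(4*(¼)) = 9*1 = 9)
O(K) = 15 (O(K) = (6 + 9)*((K + K)/(K + K)) = 15*((2*K)/((2*K))) = 15*((2*K)*(1/(2*K))) = 15*1 = 15)
J(d, j) = -4 + j
W(f) = -4 + f + f² (W(f) = -4 + (f + f*f) = -4 + (f + f²) = -4 + f + f²)
227550/W(J(-15, O(-3))) = 227550/(-4 + (-4 + 15) + (-4 + 15)²) = 227550/(-4 + 11 + 11²) = 227550/(-4 + 11 + 121) = 227550/128 = 227550*(1/128) = 113775/64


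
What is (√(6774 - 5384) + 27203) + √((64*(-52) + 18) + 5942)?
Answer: 27203 + √1390 + 2*√658 ≈ 27292.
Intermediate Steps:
(√(6774 - 5384) + 27203) + √((64*(-52) + 18) + 5942) = (√1390 + 27203) + √((-3328 + 18) + 5942) = (27203 + √1390) + √(-3310 + 5942) = (27203 + √1390) + √2632 = (27203 + √1390) + 2*√658 = 27203 + √1390 + 2*√658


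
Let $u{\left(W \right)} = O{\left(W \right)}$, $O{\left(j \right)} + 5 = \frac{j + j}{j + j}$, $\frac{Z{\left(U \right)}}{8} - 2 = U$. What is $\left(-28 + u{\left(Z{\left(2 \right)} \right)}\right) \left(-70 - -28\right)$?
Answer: $1344$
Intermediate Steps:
$Z{\left(U \right)} = 16 + 8 U$
$O{\left(j \right)} = -4$ ($O{\left(j \right)} = -5 + \frac{j + j}{j + j} = -5 + \frac{2 j}{2 j} = -5 + 2 j \frac{1}{2 j} = -5 + 1 = -4$)
$u{\left(W \right)} = -4$
$\left(-28 + u{\left(Z{\left(2 \right)} \right)}\right) \left(-70 - -28\right) = \left(-28 - 4\right) \left(-70 - -28\right) = - 32 \left(-70 + 28\right) = \left(-32\right) \left(-42\right) = 1344$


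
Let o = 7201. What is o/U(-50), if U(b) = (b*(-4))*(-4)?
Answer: -7201/800 ≈ -9.0013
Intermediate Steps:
U(b) = 16*b (U(b) = -4*b*(-4) = 16*b)
o/U(-50) = 7201/((16*(-50))) = 7201/(-800) = 7201*(-1/800) = -7201/800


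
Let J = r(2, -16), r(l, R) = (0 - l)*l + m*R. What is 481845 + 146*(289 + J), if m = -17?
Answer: 563167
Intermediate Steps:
r(l, R) = -l² - 17*R (r(l, R) = (0 - l)*l - 17*R = (-l)*l - 17*R = -l² - 17*R)
J = 268 (J = -1*2² - 17*(-16) = -1*4 + 272 = -4 + 272 = 268)
481845 + 146*(289 + J) = 481845 + 146*(289 + 268) = 481845 + 146*557 = 481845 + 81322 = 563167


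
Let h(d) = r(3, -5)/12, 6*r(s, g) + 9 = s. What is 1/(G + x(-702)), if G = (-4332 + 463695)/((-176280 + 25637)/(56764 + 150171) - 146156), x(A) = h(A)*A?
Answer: 20163295002/1116180569347 ≈ 0.018065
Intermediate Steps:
r(s, g) = -3/2 + s/6
h(d) = -1/12 (h(d) = (-3/2 + (⅙)*3)/12 = (-3/2 + ½)*(1/12) = -1*1/12 = -1/12)
x(A) = -A/12
G = -31686094135/10081647501 (G = 459363/(-150643/206935 - 146156) = 459363/(-30244942503/206935) = 459363*(-206935/30244942503) = -31686094135/10081647501 ≈ -3.1429)
1/(G + x(-702)) = 1/(-31686094135/10081647501 - 1/12*(-702)) = 1/(-31686094135/10081647501 + 117/2) = 1/(1116180569347/20163295002) = 20163295002/1116180569347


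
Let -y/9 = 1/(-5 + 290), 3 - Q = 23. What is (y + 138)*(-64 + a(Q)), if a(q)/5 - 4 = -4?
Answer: -838848/95 ≈ -8830.0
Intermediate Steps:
Q = -20 (Q = 3 - 1*23 = 3 - 23 = -20)
a(q) = 0 (a(q) = 20 + 5*(-4) = 20 - 20 = 0)
y = -3/95 (y = -9/(-5 + 290) = -9/285 = -9*1/285 = -3/95 ≈ -0.031579)
(y + 138)*(-64 + a(Q)) = (-3/95 + 138)*(-64 + 0) = (13107/95)*(-64) = -838848/95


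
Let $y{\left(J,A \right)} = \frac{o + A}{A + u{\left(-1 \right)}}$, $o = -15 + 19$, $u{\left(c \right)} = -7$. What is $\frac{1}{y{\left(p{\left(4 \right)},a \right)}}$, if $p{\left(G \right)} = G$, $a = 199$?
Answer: $\frac{192}{203} \approx 0.94581$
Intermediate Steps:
$o = 4$
$y{\left(J,A \right)} = \frac{4 + A}{-7 + A}$ ($y{\left(J,A \right)} = \frac{4 + A}{A - 7} = \frac{4 + A}{-7 + A}$)
$\frac{1}{y{\left(p{\left(4 \right)},a \right)}} = \frac{1}{\frac{1}{-7 + 199} \left(4 + 199\right)} = \frac{1}{\frac{1}{192} \cdot 203} = \frac{1}{\frac{203}{192}} = \frac{192}{203}$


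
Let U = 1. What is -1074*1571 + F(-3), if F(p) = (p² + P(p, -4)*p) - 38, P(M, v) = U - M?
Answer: -1687295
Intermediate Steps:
P(M, v) = 1 - M
F(p) = -38 + p² + p*(1 - p) (F(p) = (p² + (1 - p)*p) - 38 = (p² + p*(1 - p)) - 38 = -38 + p² + p*(1 - p))
-1074*1571 + F(-3) = -1074*1571 + (-38 - 3) = -1687254 - 41 = -1687295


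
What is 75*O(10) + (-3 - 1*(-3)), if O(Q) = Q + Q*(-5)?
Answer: -3000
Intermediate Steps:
O(Q) = -4*Q (O(Q) = Q - 5*Q = -4*Q)
75*O(10) + (-3 - 1*(-3)) = 75*(-4*10) + (-3 - 1*(-3)) = 75*(-40) + (-3 + 3) = -3000 + 0 = -3000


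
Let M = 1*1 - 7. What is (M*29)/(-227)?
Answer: 174/227 ≈ 0.76652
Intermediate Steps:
M = -6 (M = 1 - 7 = -6)
(M*29)/(-227) = -6*29/(-227) = -174*(-1/227) = 174/227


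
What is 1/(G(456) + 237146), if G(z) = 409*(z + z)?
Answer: 1/610154 ≈ 1.6389e-6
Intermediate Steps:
G(z) = 818*z (G(z) = 409*(2*z) = 818*z)
1/(G(456) + 237146) = 1/(818*456 + 237146) = 1/(373008 + 237146) = 1/610154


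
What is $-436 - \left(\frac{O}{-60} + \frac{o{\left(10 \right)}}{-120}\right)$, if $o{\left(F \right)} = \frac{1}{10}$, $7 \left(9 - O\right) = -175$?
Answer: $- \frac{174173}{400} \approx -435.43$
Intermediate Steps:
$O = 34$ ($O = 9 - -25 = 9 + 25 = 34$)
$o{\left(F \right)} = \frac{1}{10}$
$-436 - \left(\frac{O}{-60} + \frac{o{\left(10 \right)}}{-120}\right) = -436 - \left(\frac{34}{-60} + \frac{1}{10 \left(-120\right)}\right) = -436 - \left(34 \left(- \frac{1}{60}\right) + \frac{1}{10} \left(- \frac{1}{120}\right)\right) = -436 - \left(- \frac{17}{30} - \frac{1}{1200}\right) = -436 - - \frac{227}{400} = -436 + \frac{227}{400} = - \frac{174173}{400}$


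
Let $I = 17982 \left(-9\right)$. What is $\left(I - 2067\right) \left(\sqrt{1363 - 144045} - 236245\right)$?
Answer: $38721736725 - 163905 i \sqrt{142682} \approx 3.8722 \cdot 10^{10} - 6.1912 \cdot 10^{7} i$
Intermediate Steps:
$I = -161838$
$\left(I - 2067\right) \left(\sqrt{1363 - 144045} - 236245\right) = \left(-161838 - 2067\right) \left(\sqrt{1363 - 144045} - 236245\right) = - 163905 \left(\sqrt{-142682} - 236245\right) = - 163905 \left(i \sqrt{142682} - 236245\right) = - 163905 \left(-236245 + i \sqrt{142682}\right) = 38721736725 - 163905 i \sqrt{142682}$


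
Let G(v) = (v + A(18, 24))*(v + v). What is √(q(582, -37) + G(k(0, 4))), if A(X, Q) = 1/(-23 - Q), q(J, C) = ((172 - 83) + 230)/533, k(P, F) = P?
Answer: √170027/533 ≈ 0.77363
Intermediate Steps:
q(J, C) = 319/533 (q(J, C) = (89 + 230)*(1/533) = 319*(1/533) = 319/533)
G(v) = 2*v*(-1/47 + v) (G(v) = (v - 1/(23 + 24))*(v + v) = (v - 1/47)*(2*v) = (-1/47 + v)*(2*v) = 2*v*(-1/47 + v))
√(q(582, -37) + G(k(0, 4))) = √(319/533 + (2/47)*0*(-1 + 47*0)) = √(319/533 + (2/47)*0*(-1 + 0)) = √(319/533 + (2/47)*0*(-1)) = √(319/533 + 0) = √(319/533) = √170027/533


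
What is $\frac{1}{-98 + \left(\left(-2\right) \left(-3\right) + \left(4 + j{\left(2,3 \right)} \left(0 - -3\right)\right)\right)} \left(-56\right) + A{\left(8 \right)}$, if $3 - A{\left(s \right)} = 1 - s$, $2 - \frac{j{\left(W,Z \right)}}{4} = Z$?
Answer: $\frac{264}{25} \approx 10.56$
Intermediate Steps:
$j{\left(W,Z \right)} = 8 - 4 Z$
$A{\left(s \right)} = 2 + s$ ($A{\left(s \right)} = 3 - \left(1 - s\right) = 3 + \left(-1 + s\right) = 2 + s$)
$\frac{1}{-98 + \left(\left(-2\right) \left(-3\right) + \left(4 + j{\left(2,3 \right)} \left(0 - -3\right)\right)\right)} \left(-56\right) + A{\left(8 \right)} = \frac{1}{-98 + \left(\left(-2\right) \left(-3\right) + \left(4 + \left(8 - 12\right) \left(0 - -3\right)\right)\right)} \left(-56\right) + \left(2 + 8\right) = \frac{1}{-98 + \left(6 + \left(4 + \left(8 - 12\right) \left(0 + 3\right)\right)\right)} \left(-56\right) + 10 = \frac{1}{-98 + \left(6 + \left(4 - 12\right)\right)} \left(-56\right) + 10 = \frac{1}{-98 + \left(6 - 8\right)} \left(-56\right) + 10 = \frac{1}{-98 - 2} \left(-56\right) + 10 = \frac{1}{-100} \left(-56\right) + 10 = \left(- \frac{1}{100}\right) \left(-56\right) + 10 = \frac{14}{25} + 10 = \frac{264}{25}$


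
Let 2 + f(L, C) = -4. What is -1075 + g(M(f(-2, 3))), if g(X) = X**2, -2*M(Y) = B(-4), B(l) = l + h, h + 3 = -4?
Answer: -4179/4 ≈ -1044.8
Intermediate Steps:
h = -7 (h = -3 - 4 = -7)
B(l) = -7 + l (B(l) = l - 7 = -7 + l)
f(L, C) = -6 (f(L, C) = -2 - 4 = -6)
M(Y) = 11/2 (M(Y) = -(-7 - 4)/2 = -1/2*(-11) = 11/2)
-1075 + g(M(f(-2, 3))) = -1075 + (11/2)**2 = -1075 + 121/4 = -4179/4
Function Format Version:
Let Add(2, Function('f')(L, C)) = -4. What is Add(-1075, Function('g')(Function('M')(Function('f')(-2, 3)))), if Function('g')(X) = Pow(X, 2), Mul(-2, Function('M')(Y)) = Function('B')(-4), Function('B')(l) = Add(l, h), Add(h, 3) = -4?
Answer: Rational(-4179, 4) ≈ -1044.8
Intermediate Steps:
h = -7 (h = Add(-3, -4) = -7)
Function('B')(l) = Add(-7, l) (Function('B')(l) = Add(l, -7) = Add(-7, l))
Function('f')(L, C) = -6 (Function('f')(L, C) = Add(-2, -4) = -6)
Function('M')(Y) = Rational(11, 2) (Function('M')(Y) = Mul(Rational(-1, 2), Add(-7, -4)) = Mul(Rational(-1, 2), -11) = Rational(11, 2))
Add(-1075, Function('g')(Function('M')(Function('f')(-2, 3)))) = Add(-1075, Pow(Rational(11, 2), 2)) = Add(-1075, Rational(121, 4)) = Rational(-4179, 4)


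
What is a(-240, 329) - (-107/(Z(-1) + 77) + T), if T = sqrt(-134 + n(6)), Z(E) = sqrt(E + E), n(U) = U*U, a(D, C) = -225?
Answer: 4*(-191*sqrt(2) + 4301*I)/(sqrt(2) - 77*I) ≈ -223.61 - 9.925*I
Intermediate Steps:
n(U) = U**2
Z(E) = sqrt(2)*sqrt(E) (Z(E) = sqrt(2*E) = sqrt(2)*sqrt(E))
T = 7*I*sqrt(2) (T = sqrt(-134 + 6**2) = sqrt(-134 + 36) = sqrt(-98) = 7*I*sqrt(2) ≈ 9.8995*I)
a(-240, 329) - (-107/(Z(-1) + 77) + T) = -225 - (-107/(sqrt(2)*sqrt(-1) + 77) + 7*I*sqrt(2)) = -225 - (-107/(sqrt(2)*I + 77) + 7*I*sqrt(2)) = -225 - (-107/(I*sqrt(2) + 77) + 7*I*sqrt(2)) = -225 - (-107/(77 + I*sqrt(2)) + 7*I*sqrt(2)) = -225 + (107/(77 + I*sqrt(2)) - 7*I*sqrt(2)) = -225 + 107/(77 + I*sqrt(2)) - 7*I*sqrt(2)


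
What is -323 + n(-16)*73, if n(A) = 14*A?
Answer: -16675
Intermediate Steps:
-323 + n(-16)*73 = -323 + (14*(-16))*73 = -323 - 224*73 = -323 - 16352 = -16675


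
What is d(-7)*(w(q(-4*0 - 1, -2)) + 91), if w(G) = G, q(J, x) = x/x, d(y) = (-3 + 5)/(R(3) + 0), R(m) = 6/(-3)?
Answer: -92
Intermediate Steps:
R(m) = -2 (R(m) = 6*(-⅓) = -2)
d(y) = -1 (d(y) = (-3 + 5)/(-2 + 0) = 2/(-2) = 2*(-½) = -1)
q(J, x) = 1
d(-7)*(w(q(-4*0 - 1, -2)) + 91) = -(1 + 91) = -1*92 = -92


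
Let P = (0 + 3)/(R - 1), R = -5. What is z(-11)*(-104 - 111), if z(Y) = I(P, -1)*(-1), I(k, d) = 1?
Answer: 215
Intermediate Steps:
P = -1/2 (P = (0 + 3)/(-5 - 1) = 3/(-6) = 3*(-1/6) = -1/2 ≈ -0.50000)
z(Y) = -1 (z(Y) = 1*(-1) = -1)
z(-11)*(-104 - 111) = -(-104 - 111) = -1*(-215) = 215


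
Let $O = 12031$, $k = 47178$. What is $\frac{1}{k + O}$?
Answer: $\frac{1}{59209} \approx 1.6889 \cdot 10^{-5}$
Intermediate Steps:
$\frac{1}{k + O} = \frac{1}{47178 + 12031} = \frac{1}{59209}$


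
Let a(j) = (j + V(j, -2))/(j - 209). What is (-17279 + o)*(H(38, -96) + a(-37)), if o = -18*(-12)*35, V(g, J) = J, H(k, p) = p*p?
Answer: -7344891275/82 ≈ -8.9572e+7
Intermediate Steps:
H(k, p) = p²
a(j) = (-2 + j)/(-209 + j) (a(j) = (j - 2)/(j - 209) = (-2 + j)/(-209 + j))
o = 7560 (o = 216*35 = 7560)
(-17279 + o)*(H(38, -96) + a(-37)) = (-17279 + 7560)*((-96)² + (-2 - 37)/(-209 - 37)) = -9719*(9216 - 39/(-246)) = -9719*(9216 - 1/246*(-39)) = -9719*(9216 + 13/82) = -9719*755725/82 = -7344891275/82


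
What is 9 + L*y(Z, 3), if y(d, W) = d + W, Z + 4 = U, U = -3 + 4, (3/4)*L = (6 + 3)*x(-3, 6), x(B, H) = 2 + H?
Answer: 9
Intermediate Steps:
L = 96 (L = 4*((6 + 3)*(2 + 6))/3 = 4*(9*8)/3 = (4/3)*72 = 96)
U = 1
Z = -3 (Z = -4 + 1 = -3)
y(d, W) = W + d
9 + L*y(Z, 3) = 9 + 96*(3 - 3) = 9 + 96*0 = 9 + 0 = 9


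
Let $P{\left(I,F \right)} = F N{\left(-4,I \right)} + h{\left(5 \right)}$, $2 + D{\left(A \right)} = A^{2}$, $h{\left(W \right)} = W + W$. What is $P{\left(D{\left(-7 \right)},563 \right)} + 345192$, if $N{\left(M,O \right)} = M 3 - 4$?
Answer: $336194$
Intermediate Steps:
$N{\left(M,O \right)} = -4 + 3 M$ ($N{\left(M,O \right)} = 3 M - 4 = -4 + 3 M$)
$h{\left(W \right)} = 2 W$
$D{\left(A \right)} = -2 + A^{2}$
$P{\left(I,F \right)} = 10 - 16 F$ ($P{\left(I,F \right)} = F \left(-4 + 3 \left(-4\right)\right) + 2 \cdot 5 = F \left(-4 - 12\right) + 10 = F \left(-16\right) + 10 = - 16 F + 10 = 10 - 16 F$)
$P{\left(D{\left(-7 \right)},563 \right)} + 345192 = \left(10 - 9008\right) + 345192 = -8998 + 345192 = 336194$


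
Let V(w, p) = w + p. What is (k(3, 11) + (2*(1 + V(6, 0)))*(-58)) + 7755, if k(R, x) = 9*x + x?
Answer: 7053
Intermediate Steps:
V(w, p) = p + w
k(R, x) = 10*x
(k(3, 11) + (2*(1 + V(6, 0)))*(-58)) + 7755 = (10*11 + (2*(1 + (0 + 6)))*(-58)) + 7755 = (110 + (2*(1 + 6))*(-58)) + 7755 = (110 + (2*7)*(-58)) + 7755 = (110 + 14*(-58)) + 7755 = (110 - 812) + 7755 = -702 + 7755 = 7053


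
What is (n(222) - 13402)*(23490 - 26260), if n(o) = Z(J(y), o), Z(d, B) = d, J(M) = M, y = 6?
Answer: 37106920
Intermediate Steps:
n(o) = 6
(n(222) - 13402)*(23490 - 26260) = (6 - 13402)*(23490 - 26260) = -13396*(-2770) = 37106920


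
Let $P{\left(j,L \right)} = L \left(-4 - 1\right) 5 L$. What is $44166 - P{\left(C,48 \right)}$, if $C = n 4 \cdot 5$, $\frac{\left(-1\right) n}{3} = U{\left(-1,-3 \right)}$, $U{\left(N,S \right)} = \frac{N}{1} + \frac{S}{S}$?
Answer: $101766$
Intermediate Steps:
$U{\left(N,S \right)} = 1 + N$ ($U{\left(N,S \right)} = N 1 + 1 = N + 1 = 1 + N$)
$n = 0$ ($n = - 3 \left(1 - 1\right) = \left(-3\right) 0 = 0$)
$C = 0$ ($C = 0 \cdot 4 \cdot 5 = 0 \cdot 5 = 0$)
$P{\left(j,L \right)} = - 25 L^{2}$ ($P{\left(j,L \right)} = L \left(\left(-5\right) 5\right) L = L \left(-25\right) L = - 25 L L = - 25 L^{2}$)
$44166 - P{\left(C,48 \right)} = 44166 - - 25 \cdot 48^{2} = 44166 - \left(-25\right) 2304 = 44166 - -57600 = 44166 + 57600 = 101766$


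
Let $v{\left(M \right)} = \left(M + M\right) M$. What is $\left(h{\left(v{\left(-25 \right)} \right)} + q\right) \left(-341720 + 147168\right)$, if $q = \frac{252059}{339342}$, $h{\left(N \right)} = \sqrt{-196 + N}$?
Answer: $- \frac{24519291284}{169671} - 194552 \sqrt{1054} \approx -6.4607 \cdot 10^{6}$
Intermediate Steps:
$v{\left(M \right)} = 2 M^{2}$ ($v{\left(M \right)} = 2 M M = 2 M^{2}$)
$q = \frac{252059}{339342}$ ($q = 252059 \cdot \frac{1}{339342} = \frac{252059}{339342} \approx 0.74279$)
$\left(h{\left(v{\left(-25 \right)} \right)} + q\right) \left(-341720 + 147168\right) = \left(\sqrt{-196 + 2 \left(-25\right)^{2}} + \frac{252059}{339342}\right) \left(-341720 + 147168\right) = \left(\sqrt{-196 + 2 \cdot 625} + \frac{252059}{339342}\right) \left(-194552\right) = \left(\sqrt{-196 + 1250} + \frac{252059}{339342}\right) \left(-194552\right) = \left(\sqrt{1054} + \frac{252059}{339342}\right) \left(-194552\right) = \left(\frac{252059}{339342} + \sqrt{1054}\right) \left(-194552\right) = - \frac{24519291284}{169671} - 194552 \sqrt{1054}$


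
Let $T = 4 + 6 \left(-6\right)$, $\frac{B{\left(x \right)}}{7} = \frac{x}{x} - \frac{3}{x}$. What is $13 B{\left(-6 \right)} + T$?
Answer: $\frac{209}{2} \approx 104.5$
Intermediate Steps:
$B{\left(x \right)} = 7 - \frac{21}{x}$ ($B{\left(x \right)} = 7 \left(\frac{x}{x} - \frac{3}{x}\right) = 7 \left(1 - \frac{3}{x}\right) = 7 - \frac{21}{x}$)
$T = -32$ ($T = 4 - 36 = -32$)
$13 B{\left(-6 \right)} + T = 13 \left(7 - \frac{21}{-6}\right) - 32 = 13 \left(7 - - \frac{7}{2}\right) - 32 = 13 \left(7 + \frac{7}{2}\right) - 32 = 13 \cdot \frac{21}{2} - 32 = \frac{273}{2} - 32 = \frac{209}{2}$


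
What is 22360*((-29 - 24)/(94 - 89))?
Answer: -237016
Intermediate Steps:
22360*((-29 - 24)/(94 - 89)) = 22360*(-53/5) = -237016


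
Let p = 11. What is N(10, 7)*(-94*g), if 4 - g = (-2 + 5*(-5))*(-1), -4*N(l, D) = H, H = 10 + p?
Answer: -22701/2 ≈ -11351.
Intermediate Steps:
H = 21 (H = 10 + 11 = 21)
N(l, D) = -21/4 (N(l, D) = -¼*21 = -21/4)
g = -23 (g = 4 - (-2 + 5*(-5))*(-1) = 4 - (-2 - 25)*(-1) = 4 - (-27)*(-1) = 4 - 1*27 = 4 - 27 = -23)
N(10, 7)*(-94*g) = -(-987)*(-23)/2 = -21/4*2162 = -22701/2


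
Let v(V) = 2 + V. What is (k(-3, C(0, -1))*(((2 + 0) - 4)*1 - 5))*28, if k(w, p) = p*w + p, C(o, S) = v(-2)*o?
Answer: 0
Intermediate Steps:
C(o, S) = 0 (C(o, S) = (2 - 2)*o = 0*o = 0)
k(w, p) = p + p*w
(k(-3, C(0, -1))*(((2 + 0) - 4)*1 - 5))*28 = ((0*(1 - 3))*(((2 + 0) - 4)*1 - 5))*28 = ((0*(-2))*((2 - 4)*1 - 5))*28 = (0*(-2*1 - 5))*28 = (0*(-2 - 5))*28 = (0*(-7))*28 = 0*28 = 0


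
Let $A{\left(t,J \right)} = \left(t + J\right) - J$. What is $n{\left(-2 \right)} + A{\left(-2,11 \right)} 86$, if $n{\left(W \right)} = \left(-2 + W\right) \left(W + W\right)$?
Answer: $-156$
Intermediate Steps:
$n{\left(W \right)} = 2 W \left(-2 + W\right)$ ($n{\left(W \right)} = \left(-2 + W\right) 2 W = 2 W \left(-2 + W\right)$)
$A{\left(t,J \right)} = t$ ($A{\left(t,J \right)} = \left(J + t\right) - J = t$)
$n{\left(-2 \right)} + A{\left(-2,11 \right)} 86 = 2 \left(-2\right) \left(-2 - 2\right) - 172 = 2 \left(-2\right) \left(-4\right) - 172 = 16 - 172 = -156$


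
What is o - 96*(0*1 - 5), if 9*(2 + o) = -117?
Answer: 465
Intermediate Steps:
o = -15 (o = -2 + (⅑)*(-117) = -2 - 13 = -15)
o - 96*(0*1 - 5) = -15 - 96*(0*1 - 5) = -15 - 96*(0 - 5) = -15 - 96*(-5) = -15 + 480 = 465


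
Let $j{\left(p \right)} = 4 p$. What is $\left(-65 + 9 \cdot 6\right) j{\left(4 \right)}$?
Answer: $-176$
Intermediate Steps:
$\left(-65 + 9 \cdot 6\right) j{\left(4 \right)} = \left(-65 + 9 \cdot 6\right) 4 \cdot 4 = \left(-65 + 54\right) 16 = \left(-11\right) 16 = -176$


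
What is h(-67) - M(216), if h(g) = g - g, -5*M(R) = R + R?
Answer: 432/5 ≈ 86.400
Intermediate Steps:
M(R) = -2*R/5 (M(R) = -(R + R)/5 = -2*R/5)
h(g) = 0
h(-67) - M(216) = 0 - (-2)*216/5 = 0 - 1*(-432/5) = 0 + 432/5 = 432/5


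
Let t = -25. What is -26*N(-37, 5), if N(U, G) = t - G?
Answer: 780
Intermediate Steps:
N(U, G) = -25 - G
-26*N(-37, 5) = -26*(-25 - 1*5) = -26*(-25 - 5) = -26*(-30) = 780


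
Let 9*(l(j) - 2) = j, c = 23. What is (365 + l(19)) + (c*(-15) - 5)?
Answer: 172/9 ≈ 19.111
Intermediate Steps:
l(j) = 2 + j/9
(365 + l(19)) + (c*(-15) - 5) = (365 + (2 + (⅑)*19)) + (23*(-15) - 5) = (365 + (2 + 19/9)) + (-345 - 5) = (365 + 37/9) - 350 = 3322/9 - 350 = 172/9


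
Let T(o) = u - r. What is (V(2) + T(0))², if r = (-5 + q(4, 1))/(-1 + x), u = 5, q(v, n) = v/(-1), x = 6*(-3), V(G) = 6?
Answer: 40000/361 ≈ 110.80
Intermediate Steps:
x = -18
q(v, n) = -v (q(v, n) = v*(-1) = -v)
r = 9/19 (r = (-5 - 1*4)/(-1 - 18) = (-5 - 4)/(-19) = -9*(-1/19) = 9/19 ≈ 0.47368)
T(o) = 86/19 (T(o) = 5 - 1*9/19 = 5 - 9/19 = 86/19)
(V(2) + T(0))² = (6 + 86/19)² = (200/19)² = 40000/361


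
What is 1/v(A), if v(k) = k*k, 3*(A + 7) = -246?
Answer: 1/7921 ≈ 0.00012625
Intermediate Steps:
A = -89 (A = -7 + (⅓)*(-246) = -7 - 82 = -89)
v(k) = k²
1/v(A) = 1/((-89)²) = 1/7921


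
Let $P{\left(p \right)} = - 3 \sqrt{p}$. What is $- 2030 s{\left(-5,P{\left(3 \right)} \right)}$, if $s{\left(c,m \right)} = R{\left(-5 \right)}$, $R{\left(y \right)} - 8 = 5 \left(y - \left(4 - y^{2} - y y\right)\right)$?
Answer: $-432390$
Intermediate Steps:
$R{\left(y \right)} = -12 + 5 y + 10 y^{2}$ ($R{\left(y \right)} = 8 + 5 \left(y - \left(4 - y^{2} - y y\right)\right) = 8 + 5 \left(y + \left(\left(y^{2} + y^{2}\right) - 4\right)\right) = 8 + 5 \left(y + \left(2 y^{2} - 4\right)\right) = 8 + 5 \left(y + \left(-4 + 2 y^{2}\right)\right) = 8 + 5 \left(-4 + y + 2 y^{2}\right) = 8 + \left(-20 + 5 y + 10 y^{2}\right) = -12 + 5 y + 10 y^{2}$)
$s{\left(c,m \right)} = 213$ ($s{\left(c,m \right)} = -12 + 5 \left(-5\right) + 10 \left(-5\right)^{2} = -12 - 25 + 10 \cdot 25 = -12 - 25 + 250 = 213$)
$- 2030 s{\left(-5,P{\left(3 \right)} \right)} = \left(-2030\right) 213 = -432390$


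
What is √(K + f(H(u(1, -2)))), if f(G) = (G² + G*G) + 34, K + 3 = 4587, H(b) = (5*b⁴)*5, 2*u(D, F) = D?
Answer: √1183458/16 ≈ 67.992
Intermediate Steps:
u(D, F) = D/2
H(b) = 25*b⁴
K = 4584 (K = -3 + 4587 = 4584)
f(G) = 34 + 2*G² (f(G) = (G² + G²) + 34 = 2*G² + 34 = 34 + 2*G²)
√(K + f(H(u(1, -2)))) = √(4584 + (34 + 2*(25*((½)*1)⁴)²)) = √(4584 + (34 + 2*(25*(½)⁴)²)) = √(4584 + (34 + 2*(25*(1/16))²)) = √(4584 + (34 + 2*(25/16)²)) = √(4584 + (34 + 2*(625/256))) = √(4584 + (34 + 625/128)) = √(4584 + 4977/128) = √(591729/128) = √1183458/16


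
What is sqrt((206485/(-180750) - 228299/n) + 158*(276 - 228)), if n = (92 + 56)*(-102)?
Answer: sqrt(628544552301268482)/9095340 ≈ 87.166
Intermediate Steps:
n = -15096 (n = 148*(-102) = -15096)
sqrt((206485/(-180750) - 228299/n) + 158*(276 - 228)) = sqrt((206485/(-180750) - 228299/(-15096)) + 158*(276 - 228)) = sqrt((206485*(-1/180750) - 228299*(-1/15096)) + 158*48) = sqrt((-41297/36150 + 228299/15096) + 7584) = sqrt(1271598223/90953400 + 7584) = sqrt(691062183823/90953400) = sqrt(628544552301268482)/9095340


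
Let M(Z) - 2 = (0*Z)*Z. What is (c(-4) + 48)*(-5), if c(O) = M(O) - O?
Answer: -270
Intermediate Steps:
M(Z) = 2 (M(Z) = 2 + (0*Z)*Z = 2 + 0*Z = 2 + 0 = 2)
c(O) = 2 - O
(c(-4) + 48)*(-5) = ((2 - 1*(-4)) + 48)*(-5) = ((2 + 4) + 48)*(-5) = (6 + 48)*(-5) = 54*(-5) = -270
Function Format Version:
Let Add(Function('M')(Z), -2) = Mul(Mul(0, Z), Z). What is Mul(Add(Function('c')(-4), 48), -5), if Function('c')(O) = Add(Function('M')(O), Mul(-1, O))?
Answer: -270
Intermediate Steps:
Function('M')(Z) = 2 (Function('M')(Z) = Add(2, Mul(Mul(0, Z), Z)) = Add(2, Mul(0, Z)) = Add(2, 0) = 2)
Function('c')(O) = Add(2, Mul(-1, O))
Mul(Add(Function('c')(-4), 48), -5) = Mul(Add(Add(2, Mul(-1, -4)), 48), -5) = Mul(Add(Add(2, 4), 48), -5) = Mul(Add(6, 48), -5) = Mul(54, -5) = -270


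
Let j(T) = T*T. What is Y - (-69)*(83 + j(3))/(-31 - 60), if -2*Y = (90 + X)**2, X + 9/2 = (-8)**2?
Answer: -8186275/728 ≈ -11245.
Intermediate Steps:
j(T) = T**2
X = 119/2 (X = -9/2 + (-8)**2 = -9/2 + 64 = 119/2 ≈ 59.500)
Y = -89401/8 (Y = -(90 + 119/2)**2/2 = -(299/2)**2/2 = -1/2*89401/4 = -89401/8 ≈ -11175.)
Y - (-69)*(83 + j(3))/(-31 - 60) = -89401/8 - (-69)*(83 + 3**2)/(-31 - 60) = -89401/8 - (-69)*(83 + 9)/(-91) = -89401/8 - (-69)*92*(-1/91) = -89401/8 - (-69)*(-92)/91 = -89401/8 - 1*6348/91 = -89401/8 - 6348/91 = -8186275/728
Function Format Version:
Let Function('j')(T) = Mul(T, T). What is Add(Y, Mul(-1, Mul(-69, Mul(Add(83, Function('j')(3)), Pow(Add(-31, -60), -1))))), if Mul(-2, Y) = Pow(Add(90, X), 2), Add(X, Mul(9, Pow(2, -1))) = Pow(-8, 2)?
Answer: Rational(-8186275, 728) ≈ -11245.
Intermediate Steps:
Function('j')(T) = Pow(T, 2)
X = Rational(119, 2) (X = Add(Rational(-9, 2), Pow(-8, 2)) = Add(Rational(-9, 2), 64) = Rational(119, 2) ≈ 59.500)
Y = Rational(-89401, 8) (Y = Mul(Rational(-1, 2), Pow(Add(90, Rational(119, 2)), 2)) = Mul(Rational(-1, 2), Pow(Rational(299, 2), 2)) = Mul(Rational(-1, 2), Rational(89401, 4)) = Rational(-89401, 8) ≈ -11175.)
Add(Y, Mul(-1, Mul(-69, Mul(Add(83, Function('j')(3)), Pow(Add(-31, -60), -1))))) = Add(Rational(-89401, 8), Mul(-1, Mul(-69, Mul(Add(83, Pow(3, 2)), Pow(Add(-31, -60), -1))))) = Add(Rational(-89401, 8), Mul(-1, Mul(-69, Mul(Add(83, 9), Pow(-91, -1))))) = Add(Rational(-89401, 8), Mul(-1, Mul(-69, Mul(92, Rational(-1, 91))))) = Add(Rational(-89401, 8), Mul(-1, Mul(-69, Rational(-92, 91)))) = Add(Rational(-89401, 8), Mul(-1, Rational(6348, 91))) = Add(Rational(-89401, 8), Rational(-6348, 91)) = Rational(-8186275, 728)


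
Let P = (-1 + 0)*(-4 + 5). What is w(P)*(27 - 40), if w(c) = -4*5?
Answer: 260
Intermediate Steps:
P = -1 (P = -1*1 = -1)
w(c) = -20
w(P)*(27 - 40) = -20*(27 - 40) = -20*(-13) = 260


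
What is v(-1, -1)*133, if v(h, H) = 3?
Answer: 399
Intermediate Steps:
v(-1, -1)*133 = 3*133 = 399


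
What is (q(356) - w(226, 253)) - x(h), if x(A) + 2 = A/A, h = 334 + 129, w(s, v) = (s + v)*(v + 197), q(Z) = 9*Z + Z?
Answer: -211989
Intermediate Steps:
q(Z) = 10*Z
w(s, v) = (197 + v)*(s + v) (w(s, v) = (s + v)*(197 + v) = (197 + v)*(s + v))
h = 463
x(A) = -1 (x(A) = -2 + A/A = -2 + 1 = -1)
(q(356) - w(226, 253)) - x(h) = (10*356 - (253**2 + 197*226 + 197*253 + 226*253)) - 1*(-1) = (3560 - (64009 + 44522 + 49841 + 57178)) + 1 = (3560 - 1*215550) + 1 = (3560 - 215550) + 1 = -211990 + 1 = -211989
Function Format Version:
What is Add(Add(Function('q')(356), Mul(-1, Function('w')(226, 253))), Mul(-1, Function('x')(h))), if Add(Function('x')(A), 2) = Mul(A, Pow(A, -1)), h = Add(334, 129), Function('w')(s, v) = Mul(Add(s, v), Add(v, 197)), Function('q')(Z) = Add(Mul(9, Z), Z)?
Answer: -211989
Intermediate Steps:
Function('q')(Z) = Mul(10, Z)
Function('w')(s, v) = Mul(Add(197, v), Add(s, v)) (Function('w')(s, v) = Mul(Add(s, v), Add(197, v)) = Mul(Add(197, v), Add(s, v)))
h = 463
Function('x')(A) = -1 (Function('x')(A) = Add(-2, Mul(A, Pow(A, -1))) = Add(-2, 1) = -1)
Add(Add(Function('q')(356), Mul(-1, Function('w')(226, 253))), Mul(-1, Function('x')(h))) = Add(Add(Mul(10, 356), Mul(-1, Add(Pow(253, 2), Mul(197, 226), Mul(197, 253), Mul(226, 253)))), Mul(-1, -1)) = Add(Add(3560, Mul(-1, Add(64009, 44522, 49841, 57178))), 1) = Add(Add(3560, Mul(-1, 215550)), 1) = Add(Add(3560, -215550), 1) = Add(-211990, 1) = -211989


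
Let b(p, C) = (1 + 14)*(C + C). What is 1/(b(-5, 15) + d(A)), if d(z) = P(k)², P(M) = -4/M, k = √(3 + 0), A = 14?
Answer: 3/1366 ≈ 0.0021962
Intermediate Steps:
k = √3 ≈ 1.7320
b(p, C) = 30*C (b(p, C) = 15*(2*C) = 30*C)
d(z) = 16/3 (d(z) = (-4*√3/3)² = 16/3)
1/(b(-5, 15) + d(A)) = 1/(30*15 + 16/3) = 1/(450 + 16/3) = 1/(1366/3) = 3/1366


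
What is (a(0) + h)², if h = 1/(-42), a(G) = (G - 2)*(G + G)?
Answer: 1/1764 ≈ 0.00056689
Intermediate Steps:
a(G) = 2*G*(-2 + G) (a(G) = (-2 + G)*(2*G) = 2*G*(-2 + G))
h = -1/42 ≈ -0.023810
(a(0) + h)² = (2*0*(-2 + 0) - 1/42)² = (2*0*(-2) - 1/42)² = (0 - 1/42)² = (-1/42)² = 1/1764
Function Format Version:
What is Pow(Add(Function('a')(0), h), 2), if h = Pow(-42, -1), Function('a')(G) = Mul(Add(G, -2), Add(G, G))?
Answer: Rational(1, 1764) ≈ 0.00056689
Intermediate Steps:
Function('a')(G) = Mul(2, G, Add(-2, G)) (Function('a')(G) = Mul(Add(-2, G), Mul(2, G)) = Mul(2, G, Add(-2, G)))
h = Rational(-1, 42) ≈ -0.023810
Pow(Add(Function('a')(0), h), 2) = Pow(Add(Mul(2, 0, Add(-2, 0)), Rational(-1, 42)), 2) = Pow(Add(Mul(2, 0, -2), Rational(-1, 42)), 2) = Pow(Add(0, Rational(-1, 42)), 2) = Pow(Rational(-1, 42), 2) = Rational(1, 1764)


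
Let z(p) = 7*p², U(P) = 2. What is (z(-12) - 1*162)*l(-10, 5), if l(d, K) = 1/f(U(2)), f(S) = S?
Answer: 423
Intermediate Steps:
l(d, K) = ½ (l(d, K) = 1/2 = ½)
(z(-12) - 1*162)*l(-10, 5) = (7*(-12)² - 1*162)*(½) = (7*144 - 162)*(½) = (1008 - 162)*(½) = 846*(½) = 423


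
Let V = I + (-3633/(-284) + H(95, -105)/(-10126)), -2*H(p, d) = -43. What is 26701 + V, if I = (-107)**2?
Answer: 27436985313/718946 ≈ 38163.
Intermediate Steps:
H(p, d) = 43/2 (H(p, d) = -1/2*(-43) = 43/2)
I = 11449
V = 8240408167/718946 (V = 11449 + (-3633/(-284) + (43/2)/(-10126)) = 11449 + (-3633*(-1/284) + (43/2)*(-1/10126)) = 11449 + (3633/284 - 43/20252) = 11449 + 9195413/718946 = 8240408167/718946 ≈ 11462.)
26701 + V = 26701 + 8240408167/718946 = 27436985313/718946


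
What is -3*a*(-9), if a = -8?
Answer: -216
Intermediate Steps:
-3*a*(-9) = -3*(-8)*(-9) = 24*(-9) = -216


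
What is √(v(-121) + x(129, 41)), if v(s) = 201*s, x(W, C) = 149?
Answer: 2*I*√6043 ≈ 155.47*I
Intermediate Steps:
√(v(-121) + x(129, 41)) = √(201*(-121) + 149) = √(-24321 + 149) = √(-24172) = 2*I*√6043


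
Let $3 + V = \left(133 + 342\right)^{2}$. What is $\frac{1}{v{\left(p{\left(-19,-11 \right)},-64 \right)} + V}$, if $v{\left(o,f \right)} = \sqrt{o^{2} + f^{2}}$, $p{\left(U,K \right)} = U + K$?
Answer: $\frac{112811}{25452640944} - \frac{\sqrt{1249}}{25452640944} \approx 4.4308 \cdot 10^{-6}$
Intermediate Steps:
$p{\left(U,K \right)} = K + U$
$V = 225622$ ($V = -3 + \left(133 + 342\right)^{2} = -3 + 475^{2} = -3 + 225625 = 225622$)
$v{\left(o,f \right)} = \sqrt{f^{2} + o^{2}}$
$\frac{1}{v{\left(p{\left(-19,-11 \right)},-64 \right)} + V} = \frac{1}{\sqrt{\left(-64\right)^{2} + \left(-11 - 19\right)^{2}} + 225622} = \frac{1}{\sqrt{4096 + \left(-30\right)^{2}} + 225622} = \frac{1}{\sqrt{4096 + 900} + 225622} = \frac{1}{\sqrt{4996} + 225622} = \frac{1}{2 \sqrt{1249} + 225622} = \frac{1}{225622 + 2 \sqrt{1249}}$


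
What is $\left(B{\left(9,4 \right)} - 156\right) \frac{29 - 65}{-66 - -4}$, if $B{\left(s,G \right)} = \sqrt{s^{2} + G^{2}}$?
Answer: $- \frac{2808}{31} + \frac{18 \sqrt{97}}{31} \approx -84.862$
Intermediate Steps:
$B{\left(s,G \right)} = \sqrt{G^{2} + s^{2}}$
$\left(B{\left(9,4 \right)} - 156\right) \frac{29 - 65}{-66 - -4} = \left(\sqrt{4^{2} + 9^{2}} - 156\right) \frac{29 - 65}{-66 - -4} = \left(\sqrt{16 + 81} - 156\right) \left(- \frac{36}{-66 + \left(-30 + 34\right)}\right) = \left(\sqrt{97} - 156\right) \left(- \frac{36}{-66 + 4}\right) = \left(-156 + \sqrt{97}\right) \left(- \frac{36}{-62}\right) = \left(-156 + \sqrt{97}\right) \left(\left(-36\right) \left(- \frac{1}{62}\right)\right) = \left(-156 + \sqrt{97}\right) \frac{18}{31} = - \frac{2808}{31} + \frac{18 \sqrt{97}}{31}$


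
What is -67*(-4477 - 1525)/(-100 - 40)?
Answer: -201067/70 ≈ -2872.4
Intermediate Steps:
-67*(-4477 - 1525)/(-100 - 40) = -(-402134)/(-140) = -(-402134)*(-1)/140 = -67*3001/70 = -201067/70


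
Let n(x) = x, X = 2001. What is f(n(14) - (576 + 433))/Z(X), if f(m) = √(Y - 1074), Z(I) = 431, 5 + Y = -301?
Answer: 2*I*√345/431 ≈ 0.086191*I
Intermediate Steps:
Y = -306 (Y = -5 - 301 = -306)
f(m) = 2*I*√345 (f(m) = √(-306 - 1074) = √(-1380) = 2*I*√345)
f(n(14) - (576 + 433))/Z(X) = (2*I*√345)/431 = (2*I*√345)*(1/431) = 2*I*√345/431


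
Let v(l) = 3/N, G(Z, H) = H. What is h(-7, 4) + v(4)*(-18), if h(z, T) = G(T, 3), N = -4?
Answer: 33/2 ≈ 16.500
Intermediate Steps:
h(z, T) = 3
v(l) = -¾ (v(l) = 3/(-4) = 3*(-¼) = -¾)
h(-7, 4) + v(4)*(-18) = 3 - ¾*(-18) = 3 + 27/2 = 33/2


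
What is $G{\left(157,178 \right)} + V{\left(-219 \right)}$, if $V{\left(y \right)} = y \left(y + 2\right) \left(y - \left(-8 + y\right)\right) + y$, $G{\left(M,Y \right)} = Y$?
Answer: $380143$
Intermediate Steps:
$V{\left(y \right)} = y + y \left(16 + 8 y\right)$ ($V{\left(y \right)} = y \left(2 + y\right) 8 + y = y \left(16 + 8 y\right) + y = y + y \left(16 + 8 y\right)$)
$G{\left(157,178 \right)} + V{\left(-219 \right)} = 178 - 219 \left(17 + 8 \left(-219\right)\right) = 178 - 219 \left(17 - 1752\right) = 178 - -379965 = 178 + 379965 = 380143$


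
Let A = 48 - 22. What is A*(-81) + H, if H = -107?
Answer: -2213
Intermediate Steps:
A = 26
A*(-81) + H = 26*(-81) - 107 = -2106 - 107 = -2213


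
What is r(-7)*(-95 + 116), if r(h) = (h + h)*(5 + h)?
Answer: 588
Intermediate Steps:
r(h) = 2*h*(5 + h) (r(h) = (2*h)*(5 + h) = 2*h*(5 + h))
r(-7)*(-95 + 116) = (2*(-7)*(5 - 7))*(-95 + 116) = (2*(-7)*(-2))*21 = 28*21 = 588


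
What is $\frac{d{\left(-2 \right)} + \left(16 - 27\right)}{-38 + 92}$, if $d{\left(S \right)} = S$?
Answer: $- \frac{13}{54} \approx -0.24074$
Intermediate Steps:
$\frac{d{\left(-2 \right)} + \left(16 - 27\right)}{-38 + 92} = \frac{-2 + \left(16 - 27\right)}{-38 + 92} = \frac{-2 - 11}{54} = \left(-13\right) \frac{1}{54} = - \frac{13}{54}$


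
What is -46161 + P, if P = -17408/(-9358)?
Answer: -215978615/4679 ≈ -46159.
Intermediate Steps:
P = 8704/4679 (P = -17408*(-1/9358) = 8704/4679 ≈ 1.8602)
-46161 + P = -46161 + 8704/4679 = -215978615/4679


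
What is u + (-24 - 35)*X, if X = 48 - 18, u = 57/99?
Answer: -58391/33 ≈ -1769.4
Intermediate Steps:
u = 19/33 (u = 57*(1/99) = 19/33 ≈ 0.57576)
X = 30
u + (-24 - 35)*X = 19/33 + (-24 - 35)*30 = 19/33 - 59*30 = 19/33 - 1770 = -58391/33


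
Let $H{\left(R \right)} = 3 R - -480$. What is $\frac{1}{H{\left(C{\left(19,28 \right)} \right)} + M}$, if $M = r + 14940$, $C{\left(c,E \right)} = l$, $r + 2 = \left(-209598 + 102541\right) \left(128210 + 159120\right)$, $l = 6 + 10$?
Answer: $- \frac{1}{30760672344} \approx -3.2509 \cdot 10^{-11}$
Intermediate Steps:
$l = 16$
$r = -30760687812$ ($r = -2 + \left(-209598 + 102541\right) \left(128210 + 159120\right) = -2 - 30760687810 = -30760687812$)
$C{\left(c,E \right)} = 16$
$H{\left(R \right)} = 480 + 3 R$ ($H{\left(R \right)} = 3 R + 480 = 480 + 3 R$)
$M = -30760672872$ ($M = -30760687812 + 14940 = -30760672872$)
$\frac{1}{H{\left(C{\left(19,28 \right)} \right)} + M} = \frac{1}{\left(480 + 3 \cdot 16\right) - 30760672872} = \frac{1}{\left(480 + 48\right) - 30760672872} = \frac{1}{528 - 30760672872} = \frac{1}{-30760672344} = - \frac{1}{30760672344}$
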